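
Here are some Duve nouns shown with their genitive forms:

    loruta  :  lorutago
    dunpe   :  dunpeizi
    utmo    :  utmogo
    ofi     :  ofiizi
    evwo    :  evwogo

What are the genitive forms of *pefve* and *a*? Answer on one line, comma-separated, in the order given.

pefveizi, ago

The pattern is front/back vowel harmony: -izi when the last vowel of the stem is a front vowel (*dunpe*, *ofi*); -go when the last vowel of the stem is a back vowel (*loruta*, *utmo*, *evwo*).
Since the last vowel of *pefve* is /e/ (a front vowel), it takes -izi, giving *pefveizi*.
*a*: last vowel = /a/, a back vowel → -go → *ago*.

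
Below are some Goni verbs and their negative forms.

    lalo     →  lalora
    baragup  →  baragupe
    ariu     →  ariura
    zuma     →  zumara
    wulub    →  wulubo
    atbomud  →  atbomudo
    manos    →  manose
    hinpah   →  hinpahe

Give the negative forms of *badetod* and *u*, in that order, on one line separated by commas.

badetodo, ura

Looking at the final sound of each stem: -e when the stem ends in a voiceless consonant (*baragup*, *manos*, *hinpah*); -o when the stem ends in a voiced consonant (*wulub*, *atbomud*); -ra when the stem ends in a vowel (*lalo*, *ariu*, *zuma*).
The final sound of *badetod* is /d/, which is a voiced consonant, so the suffix is -o, giving *badetodo*.
Since the final sound of *u* is /u/ (a vowel), it takes -ra, giving *ura*.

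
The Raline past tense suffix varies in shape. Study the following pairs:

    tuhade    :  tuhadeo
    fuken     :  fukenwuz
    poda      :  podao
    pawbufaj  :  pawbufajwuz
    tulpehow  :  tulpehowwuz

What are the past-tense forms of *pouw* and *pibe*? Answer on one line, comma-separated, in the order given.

Looking at the final sound of each stem: -wuz when the stem ends in a consonant (*fuken*, *pawbufaj*, *tulpehow*); -o when the stem ends in a vowel (*tuhade*, *poda*).
The final sound of *pouw* is /w/, which is a consonant, so the suffix is -wuz, giving *pouwwuz*.
*pibe*: final sound = /e/, a vowel → -o → *pibeo*.

pouwwuz, pibeo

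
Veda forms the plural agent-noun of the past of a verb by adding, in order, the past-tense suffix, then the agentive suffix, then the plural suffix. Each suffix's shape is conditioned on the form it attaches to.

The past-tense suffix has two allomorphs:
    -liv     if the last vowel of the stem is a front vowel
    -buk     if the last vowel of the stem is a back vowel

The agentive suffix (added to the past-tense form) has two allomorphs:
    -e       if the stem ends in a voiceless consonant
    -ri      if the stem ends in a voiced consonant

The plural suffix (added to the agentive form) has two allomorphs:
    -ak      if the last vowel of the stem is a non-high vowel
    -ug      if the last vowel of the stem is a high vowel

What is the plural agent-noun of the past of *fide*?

fidelivriug

*fide*: last vowel = /e/, a front vowel → -liv → *fideliv*.
The past-tense form *fideliv*: final consonant = /v/, voiced → -ri → *fidelivri*.
Since the last vowel of the agentive form *fidelivri* is /i/ (a high vowel), it takes -ug, giving *fidelivriug*.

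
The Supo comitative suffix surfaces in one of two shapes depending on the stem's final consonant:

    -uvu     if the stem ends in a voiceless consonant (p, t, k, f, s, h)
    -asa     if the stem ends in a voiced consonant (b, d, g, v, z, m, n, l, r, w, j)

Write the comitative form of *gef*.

gefuvu

The final consonant of *gef* is /f/, which is voiceless, so the suffix is -uvu, giving *gefuvu*.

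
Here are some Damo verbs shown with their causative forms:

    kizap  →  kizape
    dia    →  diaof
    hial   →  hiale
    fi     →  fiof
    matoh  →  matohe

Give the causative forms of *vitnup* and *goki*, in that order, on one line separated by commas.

The suffix is conditioned by the final sound: -e when the stem ends in a consonant (*kizap*, *hial*, *matoh*); -of when the stem ends in a vowel (*dia*, *fi*).
*vitnup* — final sound /p/ (a consonant) → -e → *vitnupe*.
The final sound of *goki* is /i/, which is a vowel, so the suffix is -of, giving *gokiof*.

vitnupe, gokiof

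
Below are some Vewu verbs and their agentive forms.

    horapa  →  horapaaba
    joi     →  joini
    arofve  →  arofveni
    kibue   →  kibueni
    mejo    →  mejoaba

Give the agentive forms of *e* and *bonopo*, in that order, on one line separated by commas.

eni, bonopoaba

Looking at the last vowel of each stem: -ni when the last vowel of the stem is a front vowel (*joi*, *arofve*, *kibue*); -aba when the last vowel of the stem is a back vowel (*horapa*, *mejo*).
The last vowel of *e* is /e/, which is a front vowel, so the suffix is -ni, giving *eni*.
*bonopo* — last vowel /o/ (a back vowel) → -aba → *bonopoaba*.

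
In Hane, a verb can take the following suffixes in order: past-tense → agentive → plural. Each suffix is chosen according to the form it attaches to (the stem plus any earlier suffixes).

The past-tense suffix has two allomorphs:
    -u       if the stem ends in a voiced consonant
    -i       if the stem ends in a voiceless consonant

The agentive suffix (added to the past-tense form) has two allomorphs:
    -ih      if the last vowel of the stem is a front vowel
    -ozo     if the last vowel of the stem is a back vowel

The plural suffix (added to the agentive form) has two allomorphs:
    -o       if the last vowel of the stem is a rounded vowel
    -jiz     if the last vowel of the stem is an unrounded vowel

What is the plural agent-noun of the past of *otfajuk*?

*otfajuk* — final consonant /k/ (voiceless) → -i → *otfajuki*.
Since the last vowel of the past-tense form *otfajuki* is /i/ (a front vowel), it takes -ih, giving *otfajukiih*.
The agentive form *otfajukiih* — last vowel /i/ (an unrounded vowel) → -jiz → *otfajukiihjiz*.

otfajukiihjiz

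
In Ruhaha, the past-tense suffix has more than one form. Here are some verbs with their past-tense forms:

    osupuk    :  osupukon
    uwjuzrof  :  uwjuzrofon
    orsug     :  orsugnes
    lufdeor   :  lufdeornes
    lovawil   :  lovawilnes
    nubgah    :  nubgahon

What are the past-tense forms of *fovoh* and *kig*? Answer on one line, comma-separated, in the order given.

fovohon, kignes

The pattern is voicing of the final consonant: -on when the stem ends in a voiceless consonant (*osupuk*, *uwjuzrof*, *nubgah*); -nes when the stem ends in a voiced consonant (*orsug*, *lufdeor*, *lovawil*).
*fovoh*: final consonant = /h/, voiceless → -on → *fovohon*.
*kig* — final consonant /g/ (voiced) → -nes → *kignes*.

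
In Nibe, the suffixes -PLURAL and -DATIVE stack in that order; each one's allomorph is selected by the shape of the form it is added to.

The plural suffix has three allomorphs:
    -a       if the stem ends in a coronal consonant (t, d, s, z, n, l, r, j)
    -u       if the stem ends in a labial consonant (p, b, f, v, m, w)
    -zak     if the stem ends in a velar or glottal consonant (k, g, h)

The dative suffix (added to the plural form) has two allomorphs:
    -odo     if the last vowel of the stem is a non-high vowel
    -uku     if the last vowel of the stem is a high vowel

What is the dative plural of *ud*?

udaodo

Since the final consonant of *ud* is /d/ (coronal), it takes -a, giving *uda*.
The last vowel of the plural form *uda* is /a/, which is a non-high vowel, so the dative suffix is -odo, giving *udaodo*.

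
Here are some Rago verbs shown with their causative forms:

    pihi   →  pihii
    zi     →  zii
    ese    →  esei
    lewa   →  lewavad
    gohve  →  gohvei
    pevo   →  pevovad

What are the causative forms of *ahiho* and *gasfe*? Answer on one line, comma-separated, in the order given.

Looking at the last vowel of each stem: -i when the last vowel of the stem is a front vowel (*pihi*, *zi*, *ese*, *gohve*); -vad when the last vowel of the stem is a back vowel (*lewa*, *pevo*).
The last vowel of *ahiho* is /o/, which is a back vowel, so the suffix is -vad, giving *ahihovad*.
The last vowel of *gasfe* is /e/, which is a front vowel, so the suffix is -i, giving *gasfei*.

ahihovad, gasfei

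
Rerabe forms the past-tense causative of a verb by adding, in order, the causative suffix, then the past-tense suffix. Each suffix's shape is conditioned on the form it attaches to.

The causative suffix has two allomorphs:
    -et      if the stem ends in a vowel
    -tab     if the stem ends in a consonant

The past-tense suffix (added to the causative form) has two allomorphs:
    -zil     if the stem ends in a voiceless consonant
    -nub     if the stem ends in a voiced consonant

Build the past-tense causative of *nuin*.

nuintabnub

*nuin*: final sound = /n/, a consonant → -tab → *nuintab*.
The causative form *nuintab*: final consonant = /b/, voiced → -nub → *nuintabnub*.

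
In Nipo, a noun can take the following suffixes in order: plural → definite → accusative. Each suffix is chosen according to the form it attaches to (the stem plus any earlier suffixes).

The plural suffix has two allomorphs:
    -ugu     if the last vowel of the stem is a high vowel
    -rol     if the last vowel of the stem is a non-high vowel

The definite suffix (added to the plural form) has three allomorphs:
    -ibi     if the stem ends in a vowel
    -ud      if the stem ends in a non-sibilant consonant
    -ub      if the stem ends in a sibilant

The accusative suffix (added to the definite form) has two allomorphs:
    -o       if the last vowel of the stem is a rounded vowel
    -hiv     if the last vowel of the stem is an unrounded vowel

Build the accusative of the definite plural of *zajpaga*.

zajpagaroludo

Since the last vowel of *zajpaga* is /a/ (a non-high vowel), it takes -rol, giving *zajpagarol*.
Since the final sound of the plural form *zajpagarol* is /l/ (a non-sibilant consonant), it takes -ud, giving *zajpagarolud*.
The definite form *zajpagarolud* — last vowel /u/ (a rounded vowel) → -o → *zajpagaroludo*.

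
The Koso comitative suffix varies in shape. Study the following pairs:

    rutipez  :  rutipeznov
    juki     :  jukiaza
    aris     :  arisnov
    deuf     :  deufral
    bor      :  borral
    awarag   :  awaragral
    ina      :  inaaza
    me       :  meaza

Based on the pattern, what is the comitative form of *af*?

afral

Looking at the final sound of each stem: -nov when the stem ends in a sibilant (*rutipez*, *aris*); -ral when the stem ends in a non-sibilant consonant (*deuf*, *bor*, *awarag*); -aza when the stem ends in a vowel (*juki*, *ina*, *me*).
*af* — final sound /f/ (a non-sibilant consonant) → -ral → *afral*.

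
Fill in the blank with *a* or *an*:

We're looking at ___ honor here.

an

The indefinite article is chosen by the initial *sound* of the following word, not its spelling.
*honor* begins with the sound /ɒ/ (silent h) — a vowel sound.
So the article is *an*: We're looking at an honor here.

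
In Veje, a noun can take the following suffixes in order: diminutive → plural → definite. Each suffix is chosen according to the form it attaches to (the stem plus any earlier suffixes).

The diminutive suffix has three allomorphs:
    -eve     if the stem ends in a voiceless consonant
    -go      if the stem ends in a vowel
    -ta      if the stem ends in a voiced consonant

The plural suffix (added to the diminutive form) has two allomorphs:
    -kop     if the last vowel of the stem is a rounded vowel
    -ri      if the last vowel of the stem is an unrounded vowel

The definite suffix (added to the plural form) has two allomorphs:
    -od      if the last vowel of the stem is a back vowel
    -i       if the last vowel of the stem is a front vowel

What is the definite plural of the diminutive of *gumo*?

gumogokopod

Since the final sound of *gumo* is /o/ (a vowel), it takes -go, giving *gumogo*.
Since the last vowel of the diminutive form *gumogo* is /o/ (a rounded vowel), it takes -kop, giving *gumogokop*.
The plural form *gumogokop* — last vowel /o/ (a back vowel) → -od → *gumogokopod*.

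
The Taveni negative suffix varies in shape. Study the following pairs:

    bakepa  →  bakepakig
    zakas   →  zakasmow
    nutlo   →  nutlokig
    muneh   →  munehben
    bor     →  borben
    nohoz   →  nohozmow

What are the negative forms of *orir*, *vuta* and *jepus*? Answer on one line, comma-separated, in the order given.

The suffix is conditioned by the final sound: -mow when the stem ends in a sibilant (*zakas*, *nohoz*); -ben when the stem ends in a non-sibilant consonant (*muneh*, *bor*); -kig when the stem ends in a vowel (*bakepa*, *nutlo*).
*orir* — final sound /r/ (a non-sibilant consonant) → -ben → *orirben*.
*vuta* — final sound /a/ (a vowel) → -kig → *vutakig*.
The final sound of *jepus* is /s/, which is a sibilant, so the suffix is -mow, giving *jepusmow*.

orirben, vutakig, jepusmow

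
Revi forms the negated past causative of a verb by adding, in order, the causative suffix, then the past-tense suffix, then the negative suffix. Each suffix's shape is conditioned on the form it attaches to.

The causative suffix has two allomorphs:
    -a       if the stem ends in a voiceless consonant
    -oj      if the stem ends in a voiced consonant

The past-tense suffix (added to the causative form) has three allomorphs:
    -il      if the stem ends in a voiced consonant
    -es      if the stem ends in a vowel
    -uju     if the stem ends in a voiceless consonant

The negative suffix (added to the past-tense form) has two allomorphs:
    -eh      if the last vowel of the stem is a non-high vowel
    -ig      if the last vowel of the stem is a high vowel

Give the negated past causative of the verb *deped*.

depedojilig

*deped* — final consonant /d/ (voiced) → -oj → *depedoj*.
The causative form *depedoj*: final sound = /j/, a voiced consonant → -il → *depedojil*.
Since the last vowel of the past-tense form *depedojil* is /i/ (a high vowel), it takes -ig, giving *depedojilig*.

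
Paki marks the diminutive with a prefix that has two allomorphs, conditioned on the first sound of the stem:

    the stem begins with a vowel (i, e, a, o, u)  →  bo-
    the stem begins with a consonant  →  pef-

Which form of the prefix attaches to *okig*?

bo-

*okig*: first sound = /o/, a vowel → bo-.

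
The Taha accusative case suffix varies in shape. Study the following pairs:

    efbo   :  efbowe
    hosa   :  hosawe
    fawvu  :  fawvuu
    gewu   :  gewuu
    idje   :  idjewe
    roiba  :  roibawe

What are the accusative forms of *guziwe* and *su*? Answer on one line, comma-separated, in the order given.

guziwewe, suu

The alternation tracks the last vowel of the stem — -u when the last vowel of the stem is a high vowel (*fawvu*, *gewu*); -we when the last vowel of the stem is a non-high vowel (*efbo*, *hosa*, *idje*, *roiba*).
Since the last vowel of *guziwe* is /e/ (a non-high vowel), it takes -we, giving *guziwewe*.
Since the last vowel of *su* is /u/ (a high vowel), it takes -u, giving *suu*.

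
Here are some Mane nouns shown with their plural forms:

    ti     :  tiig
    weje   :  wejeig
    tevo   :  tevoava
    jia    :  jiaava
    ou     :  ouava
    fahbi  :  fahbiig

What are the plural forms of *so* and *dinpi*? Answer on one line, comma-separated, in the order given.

soava, dinpiig

Looking at the last vowel of each stem: -ig when the last vowel of the stem is a front vowel (*ti*, *weje*, *fahbi*); -ava when the last vowel of the stem is a back vowel (*tevo*, *jia*, *ou*).
*so* — last vowel /o/ (a back vowel) → -ava → *soava*.
*dinpi* — last vowel /i/ (a front vowel) → -ig → *dinpiig*.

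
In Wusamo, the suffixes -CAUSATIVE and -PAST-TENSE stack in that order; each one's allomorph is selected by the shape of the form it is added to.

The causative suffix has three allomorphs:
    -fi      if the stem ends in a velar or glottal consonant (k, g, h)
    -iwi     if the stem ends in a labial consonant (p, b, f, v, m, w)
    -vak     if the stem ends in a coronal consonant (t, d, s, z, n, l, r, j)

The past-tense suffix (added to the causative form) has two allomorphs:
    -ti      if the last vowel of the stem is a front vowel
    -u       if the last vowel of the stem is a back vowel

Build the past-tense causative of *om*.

*om* — final consonant /m/ (labial) → -iwi → *omiwi*.
The causative form *omiwi*: last vowel = /i/, a front vowel → -ti → *omiwiti*.

omiwiti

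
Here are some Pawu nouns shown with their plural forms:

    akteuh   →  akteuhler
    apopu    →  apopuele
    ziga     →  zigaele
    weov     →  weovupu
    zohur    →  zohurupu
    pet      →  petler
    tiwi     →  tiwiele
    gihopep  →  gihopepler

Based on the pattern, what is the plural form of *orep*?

The alternation tracks the final sound of the stem — -ler when the stem ends in a voiceless consonant (*akteuh*, *pet*, *gihopep*); -upu when the stem ends in a voiced consonant (*weov*, *zohur*); -ele when the stem ends in a vowel (*apopu*, *ziga*, *tiwi*).
The final sound of *orep* is /p/, which is a voiceless consonant, so the suffix is -ler, giving *orepler*.

orepler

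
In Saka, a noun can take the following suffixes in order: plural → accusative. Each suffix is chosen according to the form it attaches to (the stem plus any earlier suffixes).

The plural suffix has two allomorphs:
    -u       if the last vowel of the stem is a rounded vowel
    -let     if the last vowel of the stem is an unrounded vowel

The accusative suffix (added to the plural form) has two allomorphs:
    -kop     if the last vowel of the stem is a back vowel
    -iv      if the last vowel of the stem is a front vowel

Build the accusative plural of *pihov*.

pihovukop

*pihov* — last vowel /o/ (a rounded vowel) → -u → *pihovu*.
The last vowel of the plural form *pihovu* is /u/, which is a back vowel, so the accusative suffix is -kop, giving *pihovukop*.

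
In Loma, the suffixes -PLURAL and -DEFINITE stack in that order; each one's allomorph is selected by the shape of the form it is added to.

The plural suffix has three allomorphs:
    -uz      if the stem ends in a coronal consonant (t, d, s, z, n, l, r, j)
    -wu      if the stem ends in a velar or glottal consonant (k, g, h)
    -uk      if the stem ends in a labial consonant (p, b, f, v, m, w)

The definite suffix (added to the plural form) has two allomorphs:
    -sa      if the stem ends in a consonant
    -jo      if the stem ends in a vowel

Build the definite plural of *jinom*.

jinomuksa

Since the final consonant of *jinom* is /m/ (labial), it takes -uk, giving *jinomuk*.
The plural form *jinomuk*: final sound = /k/, a consonant → -sa → *jinomuksa*.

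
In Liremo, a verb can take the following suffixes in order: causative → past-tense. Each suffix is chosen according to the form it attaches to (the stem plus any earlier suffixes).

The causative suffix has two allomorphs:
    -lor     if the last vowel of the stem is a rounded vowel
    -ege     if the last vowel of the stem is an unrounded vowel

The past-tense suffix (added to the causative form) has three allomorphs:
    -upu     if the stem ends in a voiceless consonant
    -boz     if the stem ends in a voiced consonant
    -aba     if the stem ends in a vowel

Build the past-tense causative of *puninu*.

The last vowel of *puninu* is /u/, which is a rounded vowel, so the causative suffix is -lor, giving *puninulor*.
Since the final sound of the causative form *puninulor* is /r/ (a voiced consonant), it takes -boz, giving *puninulorboz*.

puninulorboz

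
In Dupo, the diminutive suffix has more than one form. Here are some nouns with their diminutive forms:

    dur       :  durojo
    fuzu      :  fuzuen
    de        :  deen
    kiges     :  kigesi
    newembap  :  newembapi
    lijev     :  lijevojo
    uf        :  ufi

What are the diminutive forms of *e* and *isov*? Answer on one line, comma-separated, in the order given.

Looking at the final sound of each stem: -i when the stem ends in a voiceless consonant (*kiges*, *newembap*, *uf*); -ojo when the stem ends in a voiced consonant (*dur*, *lijev*); -en when the stem ends in a vowel (*fuzu*, *de*).
*e* — final sound /e/ (a vowel) → -en → *een*.
The final sound of *isov* is /v/, which is a voiced consonant, so the suffix is -ojo, giving *isovojo*.

een, isovojo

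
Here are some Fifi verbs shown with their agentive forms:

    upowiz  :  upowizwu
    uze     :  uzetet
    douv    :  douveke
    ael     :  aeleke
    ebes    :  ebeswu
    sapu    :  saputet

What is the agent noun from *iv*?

The alternation tracks the final sound of the stem — -wu when the stem ends in a sibilant (*upowiz*, *ebes*); -eke when the stem ends in a non-sibilant consonant (*douv*, *ael*); -tet when the stem ends in a vowel (*uze*, *sapu*).
*iv* — final sound /v/ (a non-sibilant consonant) → -eke → *iveke*.

iveke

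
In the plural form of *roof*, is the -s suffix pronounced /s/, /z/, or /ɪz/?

/s/

The stem *roof* ends in a voiceless non-sibilant consonant.
The plural suffix surfaces as /ɪz/ after sibilants, /s/ after other voiceless consonants, and /z/ after other voiced sounds.
So the plural -s on *roof* is pronounced /s/.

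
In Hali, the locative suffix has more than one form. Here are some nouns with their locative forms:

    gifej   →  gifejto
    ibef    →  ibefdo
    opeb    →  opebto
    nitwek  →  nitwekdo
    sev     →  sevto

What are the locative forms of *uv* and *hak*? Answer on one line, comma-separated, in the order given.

The alternation tracks the final consonant of the stem — -do when the stem ends in a voiceless consonant (*ibef*, *nitwek*); -to when the stem ends in a voiced consonant (*gifej*, *opeb*, *sev*).
*uv* — final consonant /v/ (voiced) → -to → *uvto*.
The final consonant of *hak* is /k/, which is voiceless, so the suffix is -do, giving *hakdo*.

uvto, hakdo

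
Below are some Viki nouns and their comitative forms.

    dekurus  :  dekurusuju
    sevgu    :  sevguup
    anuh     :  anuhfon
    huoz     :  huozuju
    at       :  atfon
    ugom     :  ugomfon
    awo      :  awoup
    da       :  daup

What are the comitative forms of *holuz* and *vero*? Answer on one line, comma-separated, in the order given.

holuzuju, veroup

Looking at the final sound of each stem: -uju when the stem ends in a sibilant (*dekurus*, *huoz*); -fon when the stem ends in a non-sibilant consonant (*anuh*, *at*, *ugom*); -up when the stem ends in a vowel (*sevgu*, *awo*, *da*).
*holuz* — final sound /z/ (a sibilant) → -uju → *holuzuju*.
*vero* — final sound /o/ (a vowel) → -up → *veroup*.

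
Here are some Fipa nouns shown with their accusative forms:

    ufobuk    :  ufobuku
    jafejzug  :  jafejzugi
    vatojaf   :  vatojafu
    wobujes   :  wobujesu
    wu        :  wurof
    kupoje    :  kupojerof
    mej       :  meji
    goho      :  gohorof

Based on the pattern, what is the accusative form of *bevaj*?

bevaji

Looking at the final sound of each stem: -u when the stem ends in a voiceless consonant (*ufobuk*, *vatojaf*, *wobujes*); -i when the stem ends in a voiced consonant (*jafejzug*, *mej*); -rof when the stem ends in a vowel (*wu*, *kupoje*, *goho*).
The final sound of *bevaj* is /j/, which is a voiced consonant, so the suffix is -i, giving *bevaji*.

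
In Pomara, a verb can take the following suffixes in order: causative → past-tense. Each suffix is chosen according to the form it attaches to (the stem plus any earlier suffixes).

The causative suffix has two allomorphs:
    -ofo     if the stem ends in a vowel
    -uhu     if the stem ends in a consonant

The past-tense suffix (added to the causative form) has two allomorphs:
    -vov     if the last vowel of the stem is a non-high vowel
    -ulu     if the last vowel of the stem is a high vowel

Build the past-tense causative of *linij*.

linijuhuulu

The final sound of *linij* is /j/, which is a consonant, so the causative suffix is -uhu, giving *linijuhu*.
The causative form *linijuhu*: last vowel = /u/, a high vowel → -ulu → *linijuhuulu*.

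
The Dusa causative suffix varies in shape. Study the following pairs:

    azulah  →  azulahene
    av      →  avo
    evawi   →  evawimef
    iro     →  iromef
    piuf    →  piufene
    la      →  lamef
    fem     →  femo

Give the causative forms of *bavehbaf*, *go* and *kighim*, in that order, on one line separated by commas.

Looking at the final sound of each stem: -ene when the stem ends in a voiceless consonant (*azulah*, *piuf*); -o when the stem ends in a voiced consonant (*av*, *fem*); -mef when the stem ends in a vowel (*evawi*, *iro*, *la*).
*bavehbaf*: final sound = /f/, a voiceless consonant → -ene → *bavehbafene*.
*go* — final sound /o/ (a vowel) → -mef → *gomef*.
*kighim*: final sound = /m/, a voiced consonant → -o → *kighimo*.

bavehbafene, gomef, kighimo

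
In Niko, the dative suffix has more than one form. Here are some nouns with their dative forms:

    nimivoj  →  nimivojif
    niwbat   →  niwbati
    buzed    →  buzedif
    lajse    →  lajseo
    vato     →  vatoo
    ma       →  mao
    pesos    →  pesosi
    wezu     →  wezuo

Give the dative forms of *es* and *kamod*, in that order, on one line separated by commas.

The suffix is conditioned by the final sound: -i when the stem ends in a voiceless consonant (*niwbat*, *pesos*); -if when the stem ends in a voiced consonant (*nimivoj*, *buzed*); -o when the stem ends in a vowel (*lajse*, *vato*, *ma*, *wezu*).
*es* — final sound /s/ (a voiceless consonant) → -i → *esi*.
The final sound of *kamod* is /d/, which is a voiced consonant, so the suffix is -if, giving *kamodif*.

esi, kamodif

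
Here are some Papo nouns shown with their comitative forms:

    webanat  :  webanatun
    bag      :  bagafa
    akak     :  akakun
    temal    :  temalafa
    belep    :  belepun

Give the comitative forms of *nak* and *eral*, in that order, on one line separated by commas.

The pattern is voicing of the final consonant: -un when the stem ends in a voiceless consonant (*webanat*, *akak*, *belep*); -afa when the stem ends in a voiced consonant (*bag*, *temal*).
Since the final consonant of *nak* is /k/ (voiceless), it takes -un, giving *nakun*.
*eral*: final consonant = /l/, voiced → -afa → *eralafa*.

nakun, eralafa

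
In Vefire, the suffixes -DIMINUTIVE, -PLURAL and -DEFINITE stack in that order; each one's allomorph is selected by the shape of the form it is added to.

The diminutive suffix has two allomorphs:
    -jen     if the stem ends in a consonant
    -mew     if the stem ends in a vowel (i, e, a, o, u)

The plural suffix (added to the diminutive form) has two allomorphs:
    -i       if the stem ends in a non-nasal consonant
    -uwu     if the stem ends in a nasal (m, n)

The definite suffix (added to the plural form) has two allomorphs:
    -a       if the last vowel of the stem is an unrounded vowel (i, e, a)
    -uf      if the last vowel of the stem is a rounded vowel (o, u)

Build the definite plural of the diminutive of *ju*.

The final sound of *ju* is /u/, which is a vowel, so the diminutive suffix is -mew, giving *jumew*.
Since the final consonant of the diminutive form *jumew* is /w/ (non-nasal), it takes -i, giving *jumewi*.
The last vowel of the plural form *jumewi* is /i/, which is an unrounded vowel, so the definite suffix is -a, giving *jumewia*.

jumewia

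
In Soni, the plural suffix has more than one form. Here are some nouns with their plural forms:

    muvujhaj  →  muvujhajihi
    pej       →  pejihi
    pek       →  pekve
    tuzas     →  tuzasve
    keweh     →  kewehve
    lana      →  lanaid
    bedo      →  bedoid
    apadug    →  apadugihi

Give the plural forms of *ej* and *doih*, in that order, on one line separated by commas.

The suffix is conditioned by the final sound: -ve when the stem ends in a voiceless consonant (*pek*, *tuzas*, *keweh*); -ihi when the stem ends in a voiced consonant (*muvujhaj*, *pej*, *apadug*); -id when the stem ends in a vowel (*lana*, *bedo*).
The final sound of *ej* is /j/, which is a voiced consonant, so the suffix is -ihi, giving *ejihi*.
Since the final sound of *doih* is /h/ (a voiceless consonant), it takes -ve, giving *doihve*.

ejihi, doihve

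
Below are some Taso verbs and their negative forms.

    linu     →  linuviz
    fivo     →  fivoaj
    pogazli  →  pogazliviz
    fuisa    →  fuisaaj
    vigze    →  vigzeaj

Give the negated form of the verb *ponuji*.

ponujiviz

The alternation tracks the last vowel of the stem — -viz when the last vowel of the stem is a high vowel (*linu*, *pogazli*); -aj when the last vowel of the stem is a non-high vowel (*fivo*, *fuisa*, *vigze*).
*ponuji*: last vowel = /i/, a high vowel → -viz → *ponujiviz*.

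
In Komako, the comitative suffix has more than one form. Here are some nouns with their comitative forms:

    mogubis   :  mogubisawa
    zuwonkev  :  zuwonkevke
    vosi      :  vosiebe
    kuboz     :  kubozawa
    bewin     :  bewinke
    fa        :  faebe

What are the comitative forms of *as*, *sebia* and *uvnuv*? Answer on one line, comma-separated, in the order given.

Looking at the final sound of each stem: -awa when the stem ends in a sibilant (*mogubis*, *kuboz*); -ke when the stem ends in a non-sibilant consonant (*zuwonkev*, *bewin*); -ebe when the stem ends in a vowel (*vosi*, *fa*).
The final sound of *as* is /s/, which is a sibilant, so the suffix is -awa, giving *asawa*.
The final sound of *sebia* is /a/, which is a vowel, so the suffix is -ebe, giving *sebiaebe*.
The final sound of *uvnuv* is /v/, which is a non-sibilant consonant, so the suffix is -ke, giving *uvnuvke*.

asawa, sebiaebe, uvnuvke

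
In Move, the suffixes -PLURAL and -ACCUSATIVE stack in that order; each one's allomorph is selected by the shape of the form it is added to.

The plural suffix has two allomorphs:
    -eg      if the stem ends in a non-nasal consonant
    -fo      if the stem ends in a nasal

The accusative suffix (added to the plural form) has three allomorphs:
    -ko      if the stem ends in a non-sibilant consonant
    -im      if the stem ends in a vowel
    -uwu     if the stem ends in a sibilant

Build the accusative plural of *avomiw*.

The final consonant of *avomiw* is /w/, which is non-nasal, so the plural suffix is -eg, giving *avomiweg*.
The plural form *avomiweg*: final sound = /g/, a non-sibilant consonant → -ko → *avomiwegko*.

avomiwegko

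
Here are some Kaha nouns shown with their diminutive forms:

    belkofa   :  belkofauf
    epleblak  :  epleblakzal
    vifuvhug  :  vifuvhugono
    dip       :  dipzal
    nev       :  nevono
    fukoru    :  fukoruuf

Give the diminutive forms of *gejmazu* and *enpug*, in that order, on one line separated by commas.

The alternation tracks the final sound of the stem — -zal when the stem ends in a voiceless consonant (*epleblak*, *dip*); -ono when the stem ends in a voiced consonant (*vifuvhug*, *nev*); -uf when the stem ends in a vowel (*belkofa*, *fukoru*).
*gejmazu* — final sound /u/ (a vowel) → -uf → *gejmazuuf*.
*enpug* — final sound /g/ (a voiced consonant) → -ono → *enpugono*.

gejmazuuf, enpugono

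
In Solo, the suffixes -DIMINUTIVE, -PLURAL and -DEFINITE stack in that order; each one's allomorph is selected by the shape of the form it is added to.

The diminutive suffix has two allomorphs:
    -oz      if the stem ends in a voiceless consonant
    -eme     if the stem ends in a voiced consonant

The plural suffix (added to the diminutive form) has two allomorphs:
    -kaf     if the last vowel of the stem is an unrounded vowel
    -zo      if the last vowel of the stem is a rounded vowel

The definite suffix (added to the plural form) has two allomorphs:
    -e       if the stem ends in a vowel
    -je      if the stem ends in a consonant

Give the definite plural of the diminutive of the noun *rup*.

rupozzoe

*rup* — final consonant /p/ (voiceless) → -oz → *rupoz*.
The diminutive form *rupoz*: last vowel = /o/, a rounded vowel → -zo → *rupozzo*.
Since the final sound of the plural form *rupozzo* is /o/ (a vowel), it takes -e, giving *rupozzoe*.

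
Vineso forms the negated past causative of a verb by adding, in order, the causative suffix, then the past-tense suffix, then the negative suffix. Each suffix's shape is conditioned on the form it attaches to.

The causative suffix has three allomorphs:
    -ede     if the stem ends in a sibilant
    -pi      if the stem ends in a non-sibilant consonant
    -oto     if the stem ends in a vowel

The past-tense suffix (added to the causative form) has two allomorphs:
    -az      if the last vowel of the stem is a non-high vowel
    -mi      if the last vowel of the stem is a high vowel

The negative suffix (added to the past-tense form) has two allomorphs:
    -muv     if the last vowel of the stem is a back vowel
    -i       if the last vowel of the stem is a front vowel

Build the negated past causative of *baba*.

babaotoazmuv

*baba*: final sound = /a/, a vowel → -oto → *babaoto*.
The causative form *babaoto* — last vowel /o/ (a non-high vowel) → -az → *babaotoaz*.
The last vowel of the past-tense form *babaotoaz* is /a/, which is a back vowel, so the negative suffix is -muv, giving *babaotoazmuv*.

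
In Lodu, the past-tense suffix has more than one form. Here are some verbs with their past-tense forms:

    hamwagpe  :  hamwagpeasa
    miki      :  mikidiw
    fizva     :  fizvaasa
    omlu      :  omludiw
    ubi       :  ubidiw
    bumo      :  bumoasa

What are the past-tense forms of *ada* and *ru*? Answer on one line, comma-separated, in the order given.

adaasa, rudiw

The suffix is conditioned by the last vowel: -diw when the last vowel of the stem is a high vowel (*miki*, *omlu*, *ubi*); -asa when the last vowel of the stem is a non-high vowel (*hamwagpe*, *fizva*, *bumo*).
*ada* — last vowel /a/ (a non-high vowel) → -asa → *adaasa*.
The last vowel of *ru* is /u/, which is a high vowel, so the suffix is -diw, giving *rudiw*.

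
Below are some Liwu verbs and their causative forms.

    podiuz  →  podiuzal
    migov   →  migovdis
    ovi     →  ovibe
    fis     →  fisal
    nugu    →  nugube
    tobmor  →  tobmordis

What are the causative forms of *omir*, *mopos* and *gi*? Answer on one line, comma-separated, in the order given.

The pattern is sibilance of the final sound: -al when the stem ends in a sibilant (*podiuz*, *fis*); -dis when the stem ends in a non-sibilant consonant (*migov*, *tobmor*); -be when the stem ends in a vowel (*ovi*, *nugu*).
*omir* — final sound /r/ (a non-sibilant consonant) → -dis → *omirdis*.
The final sound of *mopos* is /s/, which is a sibilant, so the suffix is -al, giving *moposal*.
*gi*: final sound = /i/, a vowel → -be → *gibe*.

omirdis, moposal, gibe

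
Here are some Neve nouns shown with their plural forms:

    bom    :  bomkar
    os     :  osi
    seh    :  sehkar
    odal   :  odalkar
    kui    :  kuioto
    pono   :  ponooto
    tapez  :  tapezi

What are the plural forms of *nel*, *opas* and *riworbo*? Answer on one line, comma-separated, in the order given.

Looking at the final sound of each stem: -i when the stem ends in a sibilant (*os*, *tapez*); -kar when the stem ends in a non-sibilant consonant (*bom*, *seh*, *odal*); -oto when the stem ends in a vowel (*kui*, *pono*).
*nel* — final sound /l/ (a non-sibilant consonant) → -kar → *nelkar*.
*opas*: final sound = /s/, a sibilant → -i → *opasi*.
Since the final sound of *riworbo* is /o/ (a vowel), it takes -oto, giving *riworbooto*.

nelkar, opasi, riworbooto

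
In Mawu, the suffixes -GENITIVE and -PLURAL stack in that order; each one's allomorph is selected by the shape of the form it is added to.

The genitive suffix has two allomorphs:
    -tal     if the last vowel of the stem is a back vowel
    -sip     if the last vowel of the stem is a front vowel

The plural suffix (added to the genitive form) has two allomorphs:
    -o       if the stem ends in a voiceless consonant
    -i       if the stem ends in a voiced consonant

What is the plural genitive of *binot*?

*binot* — last vowel /o/ (a back vowel) → -tal → *binottal*.
Since the final consonant of the genitive form *binottal* is /l/ (voiced), it takes -i, giving *binottali*.

binottali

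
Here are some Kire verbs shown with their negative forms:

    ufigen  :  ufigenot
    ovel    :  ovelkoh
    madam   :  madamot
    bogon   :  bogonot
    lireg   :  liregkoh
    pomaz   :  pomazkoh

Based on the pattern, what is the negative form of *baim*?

baimot

The suffix is conditioned by the final consonant: -ot when the stem ends in a nasal (*ufigen*, *madam*, *bogon*); -koh when the stem ends in a non-nasal consonant (*ovel*, *lireg*, *pomaz*).
Since the final consonant of *baim* is /m/ (a nasal), it takes -ot, giving *baimot*.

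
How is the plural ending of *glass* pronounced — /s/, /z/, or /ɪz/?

/ɪz/

The stem *glass* ends in a sibilant (/s, z, ʃ, ʒ, tʃ, dʒ/).
The plural suffix surfaces as /ɪz/ after sibilants, /s/ after other voiceless consonants, and /z/ after other voiced sounds.
So the plural -s on *glass* is pronounced /ɪz/.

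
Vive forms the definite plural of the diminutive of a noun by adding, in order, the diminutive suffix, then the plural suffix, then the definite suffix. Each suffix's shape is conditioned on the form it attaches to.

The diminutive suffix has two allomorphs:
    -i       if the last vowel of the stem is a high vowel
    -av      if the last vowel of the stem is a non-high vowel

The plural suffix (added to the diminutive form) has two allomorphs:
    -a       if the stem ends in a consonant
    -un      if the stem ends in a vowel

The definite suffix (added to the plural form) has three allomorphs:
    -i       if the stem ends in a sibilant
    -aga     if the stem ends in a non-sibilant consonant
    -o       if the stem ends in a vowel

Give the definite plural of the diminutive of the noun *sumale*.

sumaleavao

*sumale* — last vowel /e/ (a non-high vowel) → -av → *sumaleav*.
The diminutive form *sumaleav* — final sound /v/ (a consonant) → -a → *sumaleava*.
Since the final sound of the plural form *sumaleava* is /a/ (a vowel), it takes -o, giving *sumaleavao*.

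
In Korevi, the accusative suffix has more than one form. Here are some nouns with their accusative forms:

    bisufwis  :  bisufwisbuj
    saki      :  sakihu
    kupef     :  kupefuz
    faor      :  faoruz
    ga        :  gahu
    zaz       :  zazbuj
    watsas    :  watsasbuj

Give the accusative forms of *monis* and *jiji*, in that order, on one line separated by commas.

The alternation tracks the final sound of the stem — -buj when the stem ends in a sibilant (*bisufwis*, *zaz*, *watsas*); -uz when the stem ends in a non-sibilant consonant (*kupef*, *faor*); -hu when the stem ends in a vowel (*saki*, *ga*).
Since the final sound of *monis* is /s/ (a sibilant), it takes -buj, giving *monisbuj*.
*jiji*: final sound = /i/, a vowel → -hu → *jijihu*.

monisbuj, jijihu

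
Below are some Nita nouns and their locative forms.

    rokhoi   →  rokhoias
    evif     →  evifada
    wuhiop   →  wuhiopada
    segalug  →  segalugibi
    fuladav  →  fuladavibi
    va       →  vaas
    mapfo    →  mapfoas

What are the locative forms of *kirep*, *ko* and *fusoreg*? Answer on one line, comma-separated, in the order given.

kirepada, koas, fusoregibi

The suffix is conditioned by the final sound: -ada when the stem ends in a voiceless consonant (*evif*, *wuhiop*); -ibi when the stem ends in a voiced consonant (*segalug*, *fuladav*); -as when the stem ends in a vowel (*rokhoi*, *va*, *mapfo*).
The final sound of *kirep* is /p/, which is a voiceless consonant, so the suffix is -ada, giving *kirepada*.
*ko* — final sound /o/ (a vowel) → -as → *koas*.
Since the final sound of *fusoreg* is /g/ (a voiced consonant), it takes -ibi, giving *fusoregibi*.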